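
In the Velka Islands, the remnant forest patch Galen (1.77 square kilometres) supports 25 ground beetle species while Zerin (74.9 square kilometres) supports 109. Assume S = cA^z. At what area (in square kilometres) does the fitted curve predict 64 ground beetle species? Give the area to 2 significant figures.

19 square kilometres

z = ln(109/25) / ln(74.9/1.77) = 1.4725 / 3.7452 = 0.3932
c = 25 / 1.77^0.3932 = 25 / 1.252 = 19.97
A = (64/19.97)^(1/0.3932) ⇒ ln A = ln(3.204)/0.3932 = 2.9619
A = e^2.9619 ≈ 19.33 square kilometres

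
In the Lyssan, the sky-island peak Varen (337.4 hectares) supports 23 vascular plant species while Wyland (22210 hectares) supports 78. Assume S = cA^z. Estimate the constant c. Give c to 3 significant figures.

z = ln(S₂/S₁) / ln(A₂/A₁) = ln(78/23) / ln(22210/337.4) = 1.2212 / 4.1870 = 0.2917
c = S₁ / A₁^z = 23 / 337.4^0.2917 = 23 / 5.462 = 4.211

4.21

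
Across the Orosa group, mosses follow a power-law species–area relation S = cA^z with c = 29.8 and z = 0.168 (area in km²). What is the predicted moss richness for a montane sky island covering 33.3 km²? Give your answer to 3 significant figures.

S = 29.8 × 33.3^0.168
ln S = ln 29.8 + 0.168 × ln 33.3 = 3.3945 + 0.168 × 3.5056 = 3.9834
S = e^3.9834 ≈ 53.7

53.7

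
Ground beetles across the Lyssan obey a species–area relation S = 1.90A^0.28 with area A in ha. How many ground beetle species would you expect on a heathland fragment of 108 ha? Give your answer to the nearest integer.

S = 1.9 × 108^0.28
ln S = ln 1.9 + 0.28 × ln 108 = 0.6419 + 0.28 × 4.6821 = 1.9529
S = e^1.9529 ≈ 7.049

7 species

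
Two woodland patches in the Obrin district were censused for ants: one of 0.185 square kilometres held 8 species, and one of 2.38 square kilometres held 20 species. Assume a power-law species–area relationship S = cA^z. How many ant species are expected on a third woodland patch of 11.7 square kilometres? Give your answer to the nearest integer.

z = ln(20/8) / ln(2.38/0.185) = 0.9163 / 2.5545 = 0.3587
c = 8 / 0.185^0.3587 = 8 / 0.5459 = 14.65
S₃ = 14.65 × 11.7^0.3587 = 14.65 × 2.416 ≈ 35.41

35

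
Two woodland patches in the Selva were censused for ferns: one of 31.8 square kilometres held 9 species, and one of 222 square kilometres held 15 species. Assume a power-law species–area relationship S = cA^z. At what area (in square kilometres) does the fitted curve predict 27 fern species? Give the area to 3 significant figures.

2080 square kilometres

z = ln(15/9) / ln(222/31.8) = 0.5108 / 1.9432 = 0.2629
c = 9 / 31.8^0.2629 = 9 / 2.483 = 3.625
A = (27/3.625)^(1/0.2629) ⇒ ln A = ln(7.449)/0.2629 = 7.6387
A = e^7.6387 ≈ 2077 square kilometres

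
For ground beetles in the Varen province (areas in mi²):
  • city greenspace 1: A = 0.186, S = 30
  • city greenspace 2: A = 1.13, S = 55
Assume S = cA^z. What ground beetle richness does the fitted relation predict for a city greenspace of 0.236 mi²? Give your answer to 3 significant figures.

z = ln(55/30) / ln(1.13/0.186) = 0.6061 / 1.8042 = 0.3360
c = 30 / 0.186^0.3360 = 30 / 0.5683 = 52.79
S₃ = 52.79 × 0.236^0.3360 = 52.79 × 0.6156 ≈ 32.5

32.5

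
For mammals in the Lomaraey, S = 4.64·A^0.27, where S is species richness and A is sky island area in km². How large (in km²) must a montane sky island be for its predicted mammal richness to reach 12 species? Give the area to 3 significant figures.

33.8 km²

12 = 4.64 × A^0.27  ⇒  A^0.27 = 12/4.64 = 2.586
ln A = ln(2.586) / 0.27 = 0.9502 / 0.27 = 3.5192
A = e^3.5192 ≈ 33.76 km²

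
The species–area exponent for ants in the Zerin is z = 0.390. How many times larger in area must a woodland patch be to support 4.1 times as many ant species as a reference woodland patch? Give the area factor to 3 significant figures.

(A₂/A₁)^0.39 = 4.1, so A₂/A₁ = 4.1^(1/0.39) = 4.1^2.564
ln(A₂/A₁) = ln 4.1 / 0.39 = 1.4110 / 0.39 = 3.6179
A₂/A₁ = e^3.6179 ≈ 37.26

37.3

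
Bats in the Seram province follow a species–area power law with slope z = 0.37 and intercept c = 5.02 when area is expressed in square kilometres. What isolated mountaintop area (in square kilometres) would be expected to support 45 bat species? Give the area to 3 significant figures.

45 = 5.02 × A^0.37  ⇒  A^0.37 = 45/5.02 = 8.964
ln A = ln(8.964) / 0.37 = 2.1932 / 0.37 = 5.9277
A = e^5.9277 ≈ 375.3 square kilometres

375 square kilometres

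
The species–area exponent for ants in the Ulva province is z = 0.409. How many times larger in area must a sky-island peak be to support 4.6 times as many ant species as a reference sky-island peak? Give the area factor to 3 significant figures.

(A₂/A₁)^0.409 = 4.6, so A₂/A₁ = 4.6^(1/0.409) = 4.6^2.445
ln(A₂/A₁) = ln 4.6 / 0.409 = 1.5261 / 0.409 = 3.7312
A₂/A₁ = e^3.7312 ≈ 41.73

41.7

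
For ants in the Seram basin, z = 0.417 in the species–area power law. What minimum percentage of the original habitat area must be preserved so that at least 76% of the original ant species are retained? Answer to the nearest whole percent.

Need (A_new/A_old)^0.417 = 0.76, so A_new/A_old = 0.76^(1/0.417) = 0.76^2.398
ln(A_new/A_old) = ln 0.76 / 0.417 = -0.2744 / 0.417 = -0.6581
A_new/A_old = e^-0.6581 ≈ 0.5178

52%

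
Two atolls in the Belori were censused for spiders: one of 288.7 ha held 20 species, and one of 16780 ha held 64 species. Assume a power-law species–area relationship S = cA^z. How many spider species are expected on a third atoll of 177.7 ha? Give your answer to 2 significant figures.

17

z = ln(64/20) / ln(16780/288.7) = 1.1632 / 4.0626 = 0.2863
c = 20 / 288.7^0.2863 = 20 / 5.064 = 3.95
S₃ = 3.95 × 177.7^0.2863 = 3.95 × 4.407 ≈ 17.41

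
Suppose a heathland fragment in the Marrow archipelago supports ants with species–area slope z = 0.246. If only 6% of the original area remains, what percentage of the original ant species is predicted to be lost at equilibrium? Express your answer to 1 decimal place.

49.9%

S_new/S_old = (A_new/A_old)^z = 0.06^0.246
= exp(0.246 × ln 0.06) = exp(0.246 × -2.8134) = exp(-0.6921) ≈ 0.5005
Fraction lost = 1 − 0.5005 = 0.4995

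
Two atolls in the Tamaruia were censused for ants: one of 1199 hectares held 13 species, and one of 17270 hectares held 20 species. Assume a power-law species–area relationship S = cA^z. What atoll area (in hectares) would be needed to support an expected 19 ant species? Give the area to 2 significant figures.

13000 hectares

z = ln(20/13) / ln(17270/1199) = 0.4308 / 2.6675 = 0.1615
c = 13 / 1199^0.1615 = 13 / 3.142 = 4.137
A = (19/4.137)^(1/0.1615) ⇒ ln A = ln(4.592)/0.1615 = 9.4391
A = e^9.4391 ≈ 12571 hectares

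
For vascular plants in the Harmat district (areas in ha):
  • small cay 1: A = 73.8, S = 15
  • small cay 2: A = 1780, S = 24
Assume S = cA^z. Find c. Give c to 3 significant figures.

7.95

z = ln(S₂/S₁) / ln(A₂/A₁) = ln(24/15) / ln(1780/73.8) = 0.4700 / 3.1830 = 0.1477
c = S₁ / A₁^z = 15 / 73.8^0.1477 = 15 / 1.887 = 7.948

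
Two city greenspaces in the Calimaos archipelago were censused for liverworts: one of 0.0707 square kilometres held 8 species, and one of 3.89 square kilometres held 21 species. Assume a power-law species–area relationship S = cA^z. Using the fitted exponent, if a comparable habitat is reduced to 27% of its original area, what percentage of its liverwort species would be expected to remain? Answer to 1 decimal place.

z = ln(21/8) / ln(3.89/0.0707) = 0.9651 / 4.0077 = 0.2408
S_new/S_old = (A_new/A_old)^z = 0.27^0.2408 = exp(0.2408 × -1.3093) = 0.7296

73.0%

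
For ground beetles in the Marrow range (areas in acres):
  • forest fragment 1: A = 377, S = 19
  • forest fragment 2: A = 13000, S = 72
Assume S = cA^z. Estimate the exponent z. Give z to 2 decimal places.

Taking logs: ln S = ln c + z ln A, so z = (ln S₂ − ln S₁)/(ln A₂ − ln A₁).
z = ln(72/19) / ln(13000/377) = ln(3.789) / ln(34.48) = 1.3322 / 3.5405 = 0.3763

0.38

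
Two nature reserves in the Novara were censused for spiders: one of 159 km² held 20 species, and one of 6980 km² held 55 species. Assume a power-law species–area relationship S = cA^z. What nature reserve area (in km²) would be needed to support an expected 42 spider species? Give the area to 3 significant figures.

z = ln(55/20) / ln(6980/159) = 1.0116 / 3.7819 = 0.2675
c = 20 / 159^0.2675 = 20 / 3.88 = 5.155
A = (42/5.155)^(1/0.2675) ⇒ ln A = ln(8.148)/0.2675 = 7.8427
A = e^7.8427 ≈ 2547 km²

2550 km²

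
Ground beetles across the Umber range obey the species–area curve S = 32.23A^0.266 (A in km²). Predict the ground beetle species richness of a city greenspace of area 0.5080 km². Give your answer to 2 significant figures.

S = 32.23 × 0.508^0.266
ln S = ln 32.23 + 0.266 × ln 0.508 = 3.4729 + 0.266 × -0.6773 = 3.2927
S = e^3.2927 ≈ 26.92

27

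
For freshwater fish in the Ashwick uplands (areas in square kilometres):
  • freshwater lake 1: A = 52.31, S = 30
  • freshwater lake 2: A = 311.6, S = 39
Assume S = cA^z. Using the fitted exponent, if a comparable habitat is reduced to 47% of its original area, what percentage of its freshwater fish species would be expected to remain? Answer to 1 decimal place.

z = ln(39/30) / ln(311.6/52.31) = 0.2624 / 1.7845 = 0.1470
S_new/S_old = (A_new/A_old)^z = 0.47^0.1470 = exp(0.1470 × -0.7550) = 0.8949

89.5%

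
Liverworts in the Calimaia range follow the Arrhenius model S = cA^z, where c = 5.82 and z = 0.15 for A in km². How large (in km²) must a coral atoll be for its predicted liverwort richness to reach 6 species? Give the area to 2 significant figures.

1.2 km²

6 = 5.82 × A^0.15  ⇒  A^0.15 = 6/5.82 = 1.031
ln A = ln(1.031) / 0.15 = 0.0305 / 0.15 = 0.2031
A = e^0.2031 ≈ 1.225 km²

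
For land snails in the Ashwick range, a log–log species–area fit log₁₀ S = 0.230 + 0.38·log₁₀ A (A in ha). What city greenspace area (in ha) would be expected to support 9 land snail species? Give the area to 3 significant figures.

9 = 1.698 × A^0.38  ⇒  A^0.38 = 9/1.698 = 5.3
ln A = ln(5.3) / 0.38 = 1.6676 / 0.38 = 4.3885
A = e^4.3885 ≈ 80.52 ha

80.5 ha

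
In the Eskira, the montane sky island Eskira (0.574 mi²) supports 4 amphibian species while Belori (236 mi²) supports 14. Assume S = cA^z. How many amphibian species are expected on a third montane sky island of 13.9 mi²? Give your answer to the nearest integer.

8

z = ln(14/4) / ln(236/0.574) = 1.2528 / 6.0190 = 0.2081
c = 4 / 0.574^0.2081 = 4 / 0.8909 = 4.49
S₃ = 4.49 × 13.9^0.2081 = 4.49 × 1.729 ≈ 7.765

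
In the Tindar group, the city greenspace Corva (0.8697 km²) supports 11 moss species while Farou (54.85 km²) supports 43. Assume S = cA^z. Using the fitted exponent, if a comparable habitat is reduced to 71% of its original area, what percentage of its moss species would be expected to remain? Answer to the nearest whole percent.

z = ln(43/11) / ln(54.85/0.8697) = 1.3633 / 4.1442 = 0.3290
S_new/S_old = (A_new/A_old)^z = 0.71^0.3290 = exp(0.3290 × -0.3425) = 0.8934

89%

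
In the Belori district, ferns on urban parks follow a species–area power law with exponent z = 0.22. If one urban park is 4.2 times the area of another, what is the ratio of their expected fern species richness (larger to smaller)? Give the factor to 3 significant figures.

1.37

S₂/S₁ = (A₂/A₁)^z = 4.2^0.22
ln(S₂/S₁) = 0.22 × ln 4.2 = 0.22 × 1.4351 = 0.3157
S₂/S₁ = e^0.3157 ≈ 1.371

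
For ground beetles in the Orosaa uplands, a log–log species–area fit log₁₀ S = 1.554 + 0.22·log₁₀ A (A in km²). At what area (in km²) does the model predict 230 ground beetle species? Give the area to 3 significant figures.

4690 km²

230 = 35.81 × A^0.22  ⇒  A^0.22 = 230/35.81 = 6.423
ln A = ln(6.423) / 0.22 = 1.8599 / 0.22 = 8.4539
A = e^8.4539 ≈ 4693 km²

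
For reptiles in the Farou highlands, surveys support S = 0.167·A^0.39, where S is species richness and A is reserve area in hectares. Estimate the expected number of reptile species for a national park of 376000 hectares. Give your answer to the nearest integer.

25

S = 0.167 × 376000^0.39
ln S = ln 0.167 + 0.39 × ln 376000 = -1.7898 + 0.39 × 12.8373 = 3.2168
S = e^3.2168 ≈ 24.95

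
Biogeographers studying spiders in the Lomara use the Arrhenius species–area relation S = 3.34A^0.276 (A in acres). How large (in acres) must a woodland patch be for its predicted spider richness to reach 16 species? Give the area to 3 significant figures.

16 = 3.34 × A^0.276  ⇒  A^0.276 = 16/3.34 = 4.79
ln A = ln(4.79) / 0.276 = 1.5666 / 0.276 = 5.6762
A = e^5.6762 ≈ 291.8 acres

292 acres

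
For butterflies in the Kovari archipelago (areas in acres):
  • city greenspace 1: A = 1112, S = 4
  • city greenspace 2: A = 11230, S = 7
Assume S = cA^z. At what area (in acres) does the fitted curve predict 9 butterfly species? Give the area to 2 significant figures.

z = ln(7/4) / ln(11230/1112) = 0.5596 / 2.3124 = 0.2420
c = 4 / 1112^0.2420 = 4 / 5.46 = 0.7326
A = (9/0.7326)^(1/0.2420) ⇒ ln A = ln(12.28)/0.2420 = 10.3648
A = e^10.3648 ≈ 31724 acres

32000 acres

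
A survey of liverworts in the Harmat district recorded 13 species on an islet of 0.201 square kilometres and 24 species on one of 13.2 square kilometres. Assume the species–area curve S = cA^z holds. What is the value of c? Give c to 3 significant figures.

16.4

z = ln(S₂/S₁) / ln(A₂/A₁) = ln(24/13) / ln(13.2/0.201) = 0.6131 / 4.1847 = 0.1465
c = S₁ / A₁^z = 13 / 0.201^0.1465 = 13 / 0.7905 = 16.44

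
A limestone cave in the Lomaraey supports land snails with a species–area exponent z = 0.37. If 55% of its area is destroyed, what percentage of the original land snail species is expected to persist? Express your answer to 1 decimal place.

74.4%

S_new/S_old = (A_new/A_old)^z = 0.45^0.37
= exp(0.37 × ln 0.45) = exp(0.37 × -0.7985) = exp(-0.2954) ≈ 0.7442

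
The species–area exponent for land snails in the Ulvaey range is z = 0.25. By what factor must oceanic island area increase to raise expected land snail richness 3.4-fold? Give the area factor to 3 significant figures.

(A₂/A₁)^0.25 = 3.4, so A₂/A₁ = 3.4^(1/0.25) = 3.4^4
ln(A₂/A₁) = ln 3.4 / 0.25 = 1.2238 / 0.25 = 4.8951
A₂/A₁ = e^4.8951 ≈ 133.6

134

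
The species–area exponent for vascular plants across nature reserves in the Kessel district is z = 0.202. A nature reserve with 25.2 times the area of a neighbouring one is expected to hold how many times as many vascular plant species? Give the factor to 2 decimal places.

S₂/S₁ = (A₂/A₁)^z = 25.2^0.202
ln(S₂/S₁) = 0.202 × ln 25.2 = 0.202 × 3.2268 = 0.6518
S₂/S₁ = e^0.6518 ≈ 1.919

1.92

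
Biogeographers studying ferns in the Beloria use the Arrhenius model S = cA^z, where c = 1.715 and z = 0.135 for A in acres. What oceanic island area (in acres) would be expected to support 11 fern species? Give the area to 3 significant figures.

11 = 1.715 × A^0.135  ⇒  A^0.135 = 11/1.715 = 6.414
ln A = ln(6.414) / 0.135 = 1.8585 / 0.135 = 13.7665
A = e^13.7665 ≈ 952204 acres

952000 acres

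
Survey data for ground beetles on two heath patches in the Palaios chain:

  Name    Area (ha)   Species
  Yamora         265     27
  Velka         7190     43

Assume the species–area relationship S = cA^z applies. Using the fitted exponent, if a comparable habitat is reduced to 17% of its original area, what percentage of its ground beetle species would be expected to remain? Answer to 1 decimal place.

z = ln(43/27) / ln(7190/265) = 0.4654 / 3.3007 = 0.1410
S_new/S_old = (A_new/A_old)^z = 0.17^0.1410 = exp(0.1410 × -1.7720) = 0.7789

77.9%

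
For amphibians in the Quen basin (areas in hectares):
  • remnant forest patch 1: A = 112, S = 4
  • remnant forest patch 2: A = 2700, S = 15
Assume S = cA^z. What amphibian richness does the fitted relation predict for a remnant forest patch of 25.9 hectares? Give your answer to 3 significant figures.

z = ln(15/4) / ln(2700/112) = 1.3218 / 3.1825 = 0.4153
c = 4 / 112^0.4153 = 4 / 7.097 = 0.5636
S₃ = 0.5636 × 25.9^0.4153 = 0.5636 × 3.863 ≈ 2.177

2.18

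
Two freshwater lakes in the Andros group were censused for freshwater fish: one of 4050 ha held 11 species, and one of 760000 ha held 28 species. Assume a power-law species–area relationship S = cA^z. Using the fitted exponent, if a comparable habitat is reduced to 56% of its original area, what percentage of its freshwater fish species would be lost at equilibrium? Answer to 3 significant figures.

z = ln(28/11) / ln(760000/4050) = 0.9343 / 5.2346 = 0.1785
S_new/S_old = (A_new/A_old)^z = 0.56^0.1785 = exp(0.1785 × -0.5798) = 0.9017
Fraction lost = 1 − 0.9017 = 0.09832

9.83%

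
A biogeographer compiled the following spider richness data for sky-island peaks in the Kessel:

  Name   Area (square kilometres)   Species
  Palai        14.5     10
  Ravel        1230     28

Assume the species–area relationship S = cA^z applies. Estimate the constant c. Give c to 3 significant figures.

z = ln(S₂/S₁) / ln(A₂/A₁) = ln(28/10) / ln(1230/14.5) = 1.0296 / 4.4406 = 0.2319
c = S₁ / A₁^z = 10 / 14.5^0.2319 = 10 / 1.859 = 5.379

5.38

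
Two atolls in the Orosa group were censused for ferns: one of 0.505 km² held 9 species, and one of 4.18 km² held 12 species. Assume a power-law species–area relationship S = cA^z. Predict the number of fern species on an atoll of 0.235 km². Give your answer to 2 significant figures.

z = ln(12/9) / ln(4.18/0.505) = 0.2877 / 2.1135 = 0.1361
c = 9 / 0.505^0.1361 = 9 / 0.9112 = 9.877
S₃ = 9.877 × 0.235^0.1361 = 9.877 × 0.8211 ≈ 8.11

8.1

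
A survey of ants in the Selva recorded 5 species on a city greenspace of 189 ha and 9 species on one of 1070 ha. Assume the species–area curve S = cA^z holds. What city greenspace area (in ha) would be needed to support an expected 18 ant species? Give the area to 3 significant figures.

z = ln(9/5) / ln(1070/189) = 0.5878 / 1.7337 = 0.3390
c = 5 / 189^0.3390 = 5 / 5.913 = 0.8456
A = (18/0.8456)^(1/0.3390) ⇒ ln A = ln(21.29)/0.3390 = 9.0198
A = e^9.0198 ≈ 8265 ha

8270 ha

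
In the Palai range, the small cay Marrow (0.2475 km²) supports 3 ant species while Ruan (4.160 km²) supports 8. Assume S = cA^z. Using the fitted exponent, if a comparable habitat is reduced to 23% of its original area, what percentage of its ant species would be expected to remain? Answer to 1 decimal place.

60.0%

z = ln(8/3) / ln(4.16/0.2475) = 0.9808 / 2.8219 = 0.3476
S_new/S_old = (A_new/A_old)^z = 0.23^0.3476 = exp(0.3476 × -1.4697) = 0.6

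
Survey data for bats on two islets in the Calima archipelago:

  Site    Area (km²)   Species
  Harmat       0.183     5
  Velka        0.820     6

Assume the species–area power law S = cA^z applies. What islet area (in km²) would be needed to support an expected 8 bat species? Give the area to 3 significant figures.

8.74 km²

z = ln(6/5) / ln(0.82/0.183) = 0.1823 / 1.4998 = 0.1216
c = 5 / 0.183^0.1216 = 5 / 0.8135 = 6.147
A = (8/6.147)^(1/0.1216) ⇒ ln A = ln(1.302)/0.1216 = 2.1681
A = e^2.1681 ≈ 8.742 km²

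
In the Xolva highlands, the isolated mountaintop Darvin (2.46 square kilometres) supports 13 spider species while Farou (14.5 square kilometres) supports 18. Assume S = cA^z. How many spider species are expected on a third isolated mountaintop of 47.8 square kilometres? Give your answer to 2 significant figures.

22

z = ln(18/13) / ln(14.5/2.46) = 0.3254 / 1.7740 = 0.1834
c = 13 / 2.46^0.1834 = 13 / 1.18 = 11.02
S₃ = 11.02 × 47.8^0.1834 = 11.02 × 2.033 ≈ 22.4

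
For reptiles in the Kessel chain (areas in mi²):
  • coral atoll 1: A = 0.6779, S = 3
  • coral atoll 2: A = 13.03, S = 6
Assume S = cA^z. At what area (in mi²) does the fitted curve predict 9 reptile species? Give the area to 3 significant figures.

73.4 mi²

z = ln(6/3) / ln(13.03/0.6779) = 0.6931 / 2.9560 = 0.2345
c = 3 / 0.6779^0.2345 = 3 / 0.9129 = 3.286
A = (9/3.286)^(1/0.2345) ⇒ ln A = ln(2.739)/0.2345 = 4.2964
A = e^4.2964 ≈ 73.44 mi²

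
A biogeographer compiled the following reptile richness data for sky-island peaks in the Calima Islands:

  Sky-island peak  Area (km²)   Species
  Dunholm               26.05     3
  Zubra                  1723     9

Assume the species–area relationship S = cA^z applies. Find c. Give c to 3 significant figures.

z = ln(S₂/S₁) / ln(A₂/A₁) = ln(9/3) / ln(1723/26.05) = 1.0986 / 4.1918 = 0.2621
c = S₁ / A₁^z = 3 / 26.05^0.2621 = 3 / 2.35 = 1.277

1.28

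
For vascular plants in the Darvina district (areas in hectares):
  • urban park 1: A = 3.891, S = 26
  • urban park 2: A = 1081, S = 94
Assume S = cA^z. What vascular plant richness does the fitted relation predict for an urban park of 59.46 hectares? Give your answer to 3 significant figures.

z = ln(94/26) / ln(1081/3.891) = 1.2852 / 5.6270 = 0.2284
c = 26 / 3.891^0.2284 = 26 / 1.364 = 19.06
S₃ = 19.06 × 59.46^0.2284 = 19.06 × 2.542 ≈ 48.47

48.5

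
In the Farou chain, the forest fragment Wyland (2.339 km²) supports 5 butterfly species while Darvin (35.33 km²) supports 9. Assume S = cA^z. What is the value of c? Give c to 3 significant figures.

4.16

z = ln(S₂/S₁) / ln(A₂/A₁) = ln(9/5) / ln(35.33/2.339) = 0.5878 / 2.7150 = 0.2165
c = S₁ / A₁^z = 5 / 2.339^0.2165 = 5 / 1.202 = 4.16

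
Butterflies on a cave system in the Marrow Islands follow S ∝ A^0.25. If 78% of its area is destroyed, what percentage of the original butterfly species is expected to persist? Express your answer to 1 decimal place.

68.5%

S_new/S_old = (A_new/A_old)^z = 0.22^0.25
= exp(0.25 × ln 0.22) = exp(0.25 × -1.5141) = exp(-0.3785) ≈ 0.6849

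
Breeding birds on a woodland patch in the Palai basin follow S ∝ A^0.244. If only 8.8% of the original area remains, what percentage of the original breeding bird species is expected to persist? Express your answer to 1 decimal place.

S_new/S_old = (A_new/A_old)^z = 0.088^0.244
= exp(0.244 × ln 0.088) = exp(0.244 × -2.4304) = exp(-0.5930) ≈ 0.5527

55.3%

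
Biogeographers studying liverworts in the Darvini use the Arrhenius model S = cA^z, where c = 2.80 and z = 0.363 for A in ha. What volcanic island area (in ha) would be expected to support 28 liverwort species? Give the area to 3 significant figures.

28 = 2.8 × A^0.363  ⇒  A^0.363 = 28/2.8 = 10
ln A = ln(10) / 0.363 = 2.3026 / 0.363 = 6.3432
A = e^6.3432 ≈ 568.6 ha

569 ha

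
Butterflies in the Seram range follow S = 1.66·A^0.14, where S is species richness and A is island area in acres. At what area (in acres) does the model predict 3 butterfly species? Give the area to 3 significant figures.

3 = 1.66 × A^0.14  ⇒  A^0.14 = 3/1.66 = 1.807
ln A = ln(1.807) / 0.14 = 0.5918 / 0.14 = 4.2271
A = e^4.2271 ≈ 68.52 acres

68.5 acres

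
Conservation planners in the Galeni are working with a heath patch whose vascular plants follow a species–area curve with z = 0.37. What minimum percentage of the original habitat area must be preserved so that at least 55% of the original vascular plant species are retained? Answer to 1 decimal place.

19.9%

Need (A_new/A_old)^0.37 = 0.55, so A_new/A_old = 0.55^(1/0.37) = 0.55^2.703
ln(A_new/A_old) = ln 0.55 / 0.37 = -0.5978 / 0.37 = -1.6158
A_new/A_old = e^-1.6158 ≈ 0.1987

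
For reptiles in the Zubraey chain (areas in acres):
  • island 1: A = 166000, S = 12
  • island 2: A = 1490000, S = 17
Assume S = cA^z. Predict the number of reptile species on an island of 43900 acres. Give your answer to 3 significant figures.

9.72

z = ln(17/12) / ln(1490000/166000) = 0.3483 / 2.1945 = 0.1587
c = 12 / 166000^0.1587 = 12 / 6.738 = 1.781
S₃ = 1.781 × 43900^0.1587 = 1.781 × 5.455 ≈ 9.716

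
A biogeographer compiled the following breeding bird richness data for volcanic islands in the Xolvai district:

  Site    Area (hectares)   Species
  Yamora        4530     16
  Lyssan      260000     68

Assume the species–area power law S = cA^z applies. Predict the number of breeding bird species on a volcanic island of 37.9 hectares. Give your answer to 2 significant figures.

z = ln(68/16) / ln(260000/4530) = 1.4469 / 4.0500 = 0.3573
c = 16 / 4530^0.3573 = 16 / 20.24 = 0.7905
S₃ = 0.7905 × 37.9^0.3573 = 0.7905 × 3.664 ≈ 2.897

2.9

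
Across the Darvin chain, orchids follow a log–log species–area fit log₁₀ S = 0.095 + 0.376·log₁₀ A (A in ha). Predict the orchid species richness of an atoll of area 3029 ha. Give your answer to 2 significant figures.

25

S = 1.245 × 3029^0.376
ln S = ln 1.245 + 0.376 × ln 3029 = 0.2187 + 0.376 × 8.0160 = 3.2328
S = e^3.2328 ≈ 25.35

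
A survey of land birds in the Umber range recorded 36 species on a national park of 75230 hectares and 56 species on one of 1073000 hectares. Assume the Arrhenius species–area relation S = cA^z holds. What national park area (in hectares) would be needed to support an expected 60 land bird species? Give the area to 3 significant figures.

z = ln(56/36) / ln(1073000/75230) = 0.4418 / 2.6577 = 0.1662
c = 36 / 75230^0.1662 = 36 / 6.467 = 5.567
A = (60/5.567)^(1/0.1662) ⇒ ln A = ln(10.78)/0.1662 = 14.3010
A = e^14.3010 ≈ 1624917 hectares

1620000 hectares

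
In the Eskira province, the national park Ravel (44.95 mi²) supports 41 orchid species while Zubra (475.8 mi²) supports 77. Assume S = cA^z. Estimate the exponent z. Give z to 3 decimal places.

Taking logs: ln S = ln c + z ln A, so z = (ln S₂ − ln S₁)/(ln A₂ − ln A₁).
z = ln(77/41) / ln(475.8/44.95) = ln(1.878) / ln(10.59) = 0.6302 / 2.3594 = 0.2671

0.267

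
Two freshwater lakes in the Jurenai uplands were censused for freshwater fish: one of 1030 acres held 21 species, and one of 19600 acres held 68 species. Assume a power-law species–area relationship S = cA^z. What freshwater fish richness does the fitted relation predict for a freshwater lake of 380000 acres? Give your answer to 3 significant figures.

222

z = ln(68/21) / ln(19600/1030) = 1.1750 / 2.9460 = 0.3988
c = 21 / 1030^0.3988 = 21 / 15.91 = 1.32
S₃ = 1.32 × 380000^0.3988 = 1.32 × 168.1 ≈ 221.8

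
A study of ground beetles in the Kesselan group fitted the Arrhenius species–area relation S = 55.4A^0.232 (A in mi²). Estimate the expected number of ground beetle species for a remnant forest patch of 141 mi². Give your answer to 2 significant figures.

S = 55.4 × 141^0.232 = 55.4 × 3.152 ≈ 174.6

170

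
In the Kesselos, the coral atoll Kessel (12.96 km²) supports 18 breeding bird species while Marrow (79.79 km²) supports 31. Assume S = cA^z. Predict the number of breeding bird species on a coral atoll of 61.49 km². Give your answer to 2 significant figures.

z = ln(31/18) / ln(79.79/12.96) = 0.5436 / 1.8175 = 0.2991
c = 18 / 12.96^0.2991 = 18 / 2.152 = 8.366
S₃ = 8.366 × 61.49^0.2991 = 8.366 × 3.428 ≈ 28.68

29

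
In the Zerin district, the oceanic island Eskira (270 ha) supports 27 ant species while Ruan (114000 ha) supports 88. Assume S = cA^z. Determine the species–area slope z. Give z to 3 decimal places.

Taking logs: ln S = ln c + z ln A, so z = (ln S₂ − ln S₁)/(ln A₂ − ln A₁).
z = ln(88/27) / ln(114000/270) = ln(3.259) / ln(422.2) = 1.1815 / 6.0455 = 0.1954

0.195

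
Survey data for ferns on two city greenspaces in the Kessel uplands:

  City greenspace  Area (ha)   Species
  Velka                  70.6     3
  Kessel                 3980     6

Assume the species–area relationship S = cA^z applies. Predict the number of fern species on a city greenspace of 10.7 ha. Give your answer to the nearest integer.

z = ln(6/3) / ln(3980/70.6) = 0.6931 / 4.0320 = 0.1719
c = 3 / 70.6^0.1719 = 3 / 2.079 = 1.443
S₃ = 1.443 × 10.7^0.1719 = 1.443 × 1.503 ≈ 2.169

2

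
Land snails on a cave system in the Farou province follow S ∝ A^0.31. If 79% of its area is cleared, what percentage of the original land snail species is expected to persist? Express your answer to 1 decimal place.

61.6%

S_new/S_old = (A_new/A_old)^z = 0.21^0.31
= exp(0.31 × ln 0.21) = exp(0.31 × -1.5606) = exp(-0.4838) ≈ 0.6164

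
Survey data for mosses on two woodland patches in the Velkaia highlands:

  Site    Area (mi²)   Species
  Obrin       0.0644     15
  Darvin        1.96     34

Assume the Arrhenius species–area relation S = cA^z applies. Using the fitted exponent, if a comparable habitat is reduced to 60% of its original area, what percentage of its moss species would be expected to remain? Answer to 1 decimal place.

88.5%

z = ln(34/15) / ln(1.96/0.0644) = 0.8183 / 3.4156 = 0.2396
S_new/S_old = (A_new/A_old)^z = 0.6^0.2396 = exp(0.2396 × -0.5108) = 0.8848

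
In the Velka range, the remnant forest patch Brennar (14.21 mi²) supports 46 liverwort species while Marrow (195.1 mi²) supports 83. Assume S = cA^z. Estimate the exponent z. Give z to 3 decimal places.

0.225

Taking logs: ln S = ln c + z ln A, so z = (ln S₂ − ln S₁)/(ln A₂ − ln A₁).
z = ln(83/46) / ln(195.1/14.21) = ln(1.804) / ln(13.73) = 0.5902 / 2.6196 = 0.2253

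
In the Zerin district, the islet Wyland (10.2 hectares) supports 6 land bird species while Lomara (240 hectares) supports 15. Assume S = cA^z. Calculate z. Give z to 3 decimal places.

Taking logs: ln S = ln c + z ln A, so z = (ln S₂ − ln S₁)/(ln A₂ − ln A₁).
z = ln(15/6) / ln(240/10.2) = ln(2.5) / ln(23.53) = 0.9163 / 3.1583 = 0.2901

0.290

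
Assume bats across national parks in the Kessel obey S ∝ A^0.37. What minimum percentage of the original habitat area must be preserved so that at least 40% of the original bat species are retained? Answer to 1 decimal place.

Need (A_new/A_old)^0.37 = 0.4, so A_new/A_old = 0.4^(1/0.37) = 0.4^2.703
ln(A_new/A_old) = ln 0.4 / 0.37 = -0.9163 / 0.37 = -2.4765
A_new/A_old = e^-2.4765 ≈ 0.08404

8.4%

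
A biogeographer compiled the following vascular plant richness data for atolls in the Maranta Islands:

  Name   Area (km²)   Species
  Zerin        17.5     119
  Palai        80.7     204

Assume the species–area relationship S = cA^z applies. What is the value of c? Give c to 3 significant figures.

z = ln(S₂/S₁) / ln(A₂/A₁) = ln(204/119) / ln(80.7/17.5) = 0.5390 / 1.5285 = 0.3526
c = S₁ / A₁^z = 119 / 17.5^0.3526 = 119 / 2.744 = 43.37

43.4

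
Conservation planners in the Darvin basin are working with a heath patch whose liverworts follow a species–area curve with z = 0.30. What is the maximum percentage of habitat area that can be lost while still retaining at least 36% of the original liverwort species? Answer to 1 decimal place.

96.7%

Need (A_new/A_old)^0.3 = 0.36, so A_new/A_old = 0.36^(1/0.3) = 0.36^3.333
ln(A_new/A_old) = ln 0.36 / 0.3 = -1.0217 / 0.3 = -3.4055
A_new/A_old = e^-3.4055 ≈ 0.03319
Fraction that can be lost = 1 − 0.03319 = 0.9668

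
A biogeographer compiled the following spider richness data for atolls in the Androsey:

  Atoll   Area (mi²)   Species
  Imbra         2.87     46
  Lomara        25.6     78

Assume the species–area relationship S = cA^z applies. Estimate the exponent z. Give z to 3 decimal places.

0.241

Taking logs: ln S = ln c + z ln A, so z = (ln S₂ − ln S₁)/(ln A₂ − ln A₁).
z = ln(78/46) / ln(25.6/2.87) = ln(1.696) / ln(8.92) = 0.5281 / 2.1883 = 0.2413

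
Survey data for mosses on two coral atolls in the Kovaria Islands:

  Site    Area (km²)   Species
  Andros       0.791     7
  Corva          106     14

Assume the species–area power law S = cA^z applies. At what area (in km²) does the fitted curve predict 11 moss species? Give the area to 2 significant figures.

z = ln(14/7) / ln(106/0.791) = 0.6931 / 4.8979 = 0.1415
c = 7 / 0.791^0.1415 = 7 / 0.9674 = 7.236
A = (11/7.236)^(1/0.1415) ⇒ ln A = ln(1.52)/0.1415 = 2.9593
A = e^2.9593 ≈ 19.29 km²

19 km²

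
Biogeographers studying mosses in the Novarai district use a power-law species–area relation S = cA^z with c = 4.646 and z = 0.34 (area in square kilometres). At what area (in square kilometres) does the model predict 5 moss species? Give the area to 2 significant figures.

5 = 4.646 × A^0.34  ⇒  A^0.34 = 5/4.646 = 1.076
ln A = ln(1.076) / 0.34 = 0.0734 / 0.34 = 0.2160
A = e^0.2160 ≈ 1.241 square kilometres

1.2 square kilometres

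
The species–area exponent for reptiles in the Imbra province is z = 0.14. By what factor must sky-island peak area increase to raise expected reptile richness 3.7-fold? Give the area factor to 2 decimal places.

(A₂/A₁)^0.14 = 3.7, so A₂/A₁ = 3.7^(1/0.14) = 3.7^7.143
ln(A₂/A₁) = ln 3.7 / 0.14 = 1.3083 / 0.14 = 9.3452
A₂/A₁ = e^9.3452 ≈ 11444

11444.16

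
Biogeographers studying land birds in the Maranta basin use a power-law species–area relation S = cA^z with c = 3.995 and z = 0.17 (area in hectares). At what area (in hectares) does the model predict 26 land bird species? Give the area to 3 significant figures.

61000 hectares

26 = 3.995 × A^0.17  ⇒  A^0.17 = 26/3.995 = 6.508
ln A = ln(6.508) / 0.17 = 1.8731 / 0.17 = 11.0180
A = e^11.0180 ≈ 60959 hectares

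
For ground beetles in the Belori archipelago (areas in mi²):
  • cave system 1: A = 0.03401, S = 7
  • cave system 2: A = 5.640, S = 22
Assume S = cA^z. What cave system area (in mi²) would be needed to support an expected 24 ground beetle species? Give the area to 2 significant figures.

8.3 mi²

z = ln(22/7) / ln(5.64/0.03401) = 1.1451 / 5.1110 = 0.2241
c = 7 / 0.03401^0.2241 = 7 / 0.4688 = 14.93
A = (24/14.93)^(1/0.2241) ⇒ ln A = ln(1.607)/0.2241 = 2.1182
A = e^2.1182 ≈ 8.316 mi²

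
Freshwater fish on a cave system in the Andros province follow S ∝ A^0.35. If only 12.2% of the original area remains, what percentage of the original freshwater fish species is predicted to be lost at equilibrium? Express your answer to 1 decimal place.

52.1%

S_new/S_old = (A_new/A_old)^z = 0.122^0.35
= exp(0.35 × ln 0.122) = exp(0.35 × -2.1037) = exp(-0.7363) ≈ 0.4789
Fraction lost = 1 − 0.4789 = 0.5211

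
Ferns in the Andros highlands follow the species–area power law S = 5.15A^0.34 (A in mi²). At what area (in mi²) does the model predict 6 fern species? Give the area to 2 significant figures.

6 = 5.15 × A^0.34  ⇒  A^0.34 = 6/5.15 = 1.165
ln A = ln(1.165) / 0.34 = 0.1528 / 0.34 = 0.4493
A = e^0.4493 ≈ 1.567 mi²

1.6 mi²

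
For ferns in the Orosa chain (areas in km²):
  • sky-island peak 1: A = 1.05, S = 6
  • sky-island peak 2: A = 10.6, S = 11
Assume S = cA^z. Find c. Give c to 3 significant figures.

z = ln(S₂/S₁) / ln(A₂/A₁) = ln(11/6) / ln(10.6/1.05) = 0.6061 / 2.3121 = 0.2622
c = S₁ / A₁^z = 6 / 1.05^0.2622 = 6 / 1.013 = 5.924

5.92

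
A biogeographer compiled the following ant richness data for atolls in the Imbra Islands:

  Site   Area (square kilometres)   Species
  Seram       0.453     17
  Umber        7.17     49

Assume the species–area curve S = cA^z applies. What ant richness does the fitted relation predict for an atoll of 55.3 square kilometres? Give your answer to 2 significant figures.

110

z = ln(49/17) / ln(7.17/0.453) = 1.0586 / 2.7618 = 0.3833
c = 17 / 0.453^0.3833 = 17 / 0.7382 = 23.03
S₃ = 23.03 × 55.3^0.3833 = 23.03 × 4.656 ≈ 107.2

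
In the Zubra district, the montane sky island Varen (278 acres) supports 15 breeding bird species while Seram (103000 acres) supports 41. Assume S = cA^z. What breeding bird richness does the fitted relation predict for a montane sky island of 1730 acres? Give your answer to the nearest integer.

20

z = ln(41/15) / ln(103000/278) = 1.0055 / 5.9149 = 0.1700
c = 15 / 278^0.1700 = 15 / 2.603 = 5.762
S₃ = 5.762 × 1730^0.1700 = 5.762 × 3.552 ≈ 20.47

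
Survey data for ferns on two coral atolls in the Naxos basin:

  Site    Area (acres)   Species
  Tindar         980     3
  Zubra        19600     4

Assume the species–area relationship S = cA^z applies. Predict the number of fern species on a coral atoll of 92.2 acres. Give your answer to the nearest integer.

z = ln(4/3) / ln(19600/980) = 0.2877 / 2.9957 = 0.0960
c = 3 / 980^0.0960 = 3 / 1.938 = 1.548
S₃ = 1.548 × 92.2^0.0960 = 1.548 × 1.544 ≈ 2.391

2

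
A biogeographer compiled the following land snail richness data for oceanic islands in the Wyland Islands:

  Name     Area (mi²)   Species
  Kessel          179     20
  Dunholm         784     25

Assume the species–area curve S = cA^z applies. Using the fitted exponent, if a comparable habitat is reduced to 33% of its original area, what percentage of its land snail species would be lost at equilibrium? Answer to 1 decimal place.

15.4%

z = ln(25/20) / ln(784/179) = 0.2231 / 1.4770 = 0.1511
S_new/S_old = (A_new/A_old)^z = 0.33^0.1511 = exp(0.1511 × -1.1087) = 0.8458
Fraction lost = 1 − 0.8458 = 0.1542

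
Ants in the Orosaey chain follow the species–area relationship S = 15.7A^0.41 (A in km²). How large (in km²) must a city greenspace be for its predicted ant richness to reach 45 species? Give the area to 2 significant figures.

45 = 15.7 × A^0.41  ⇒  A^0.41 = 45/15.7 = 2.866
ln A = ln(2.866) / 0.41 = 1.0530 / 0.41 = 2.5683
A = e^2.5683 ≈ 13.04 km²

13 km²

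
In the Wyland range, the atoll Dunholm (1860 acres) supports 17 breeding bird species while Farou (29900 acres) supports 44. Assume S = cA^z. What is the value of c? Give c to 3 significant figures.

1.29

z = ln(S₂/S₁) / ln(A₂/A₁) = ln(44/17) / ln(29900/1860) = 0.9510 / 2.7773 = 0.3424
c = S₁ / A₁^z = 17 / 1860^0.3424 = 17 / 13.17 = 1.291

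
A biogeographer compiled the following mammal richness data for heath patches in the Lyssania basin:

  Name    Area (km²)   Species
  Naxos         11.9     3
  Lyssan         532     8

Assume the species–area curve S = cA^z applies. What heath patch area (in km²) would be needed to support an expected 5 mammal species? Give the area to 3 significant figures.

z = ln(8/3) / ln(532/11.9) = 0.9808 / 3.8001 = 0.2581
c = 3 / 11.9^0.2581 = 3 / 1.895 = 1.583
A = (5/1.583)^(1/0.2581) ⇒ ln A = ln(3.158)/0.2581 = 4.4557
A = e^4.4557 ≈ 86.11 km²

86.1 km²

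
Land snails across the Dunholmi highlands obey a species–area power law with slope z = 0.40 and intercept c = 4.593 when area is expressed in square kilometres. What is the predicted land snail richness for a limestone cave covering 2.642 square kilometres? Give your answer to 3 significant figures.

S = 4.593 × 2.642^0.4
ln S = ln 4.593 + 0.4 × ln 2.642 = 1.5245 + 0.4 × 0.9715 = 1.9131
S = e^1.9131 ≈ 6.774

6.77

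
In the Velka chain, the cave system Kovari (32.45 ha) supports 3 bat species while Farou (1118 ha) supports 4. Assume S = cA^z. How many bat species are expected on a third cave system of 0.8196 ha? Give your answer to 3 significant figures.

2.22

z = ln(4/3) / ln(1118/32.45) = 0.2877 / 3.5396 = 0.0813
c = 3 / 32.45^0.0813 = 3 / 1.327 = 2.261
S₃ = 2.261 × 0.8196^0.0813 = 2.261 × 0.984 ≈ 2.225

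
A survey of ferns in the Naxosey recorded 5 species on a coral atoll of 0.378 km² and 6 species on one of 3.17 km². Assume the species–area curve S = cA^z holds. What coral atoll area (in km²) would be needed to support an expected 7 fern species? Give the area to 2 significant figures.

19 km²

z = ln(6/5) / ln(3.17/0.378) = 0.1823 / 2.1266 = 0.0857
c = 5 / 0.378^0.0857 = 5 / 0.92 = 5.435
A = (7/5.435)^(1/0.0857) ⇒ ln A = ln(1.288)/0.0857 = 2.9517
A = e^2.9517 ≈ 19.14 km²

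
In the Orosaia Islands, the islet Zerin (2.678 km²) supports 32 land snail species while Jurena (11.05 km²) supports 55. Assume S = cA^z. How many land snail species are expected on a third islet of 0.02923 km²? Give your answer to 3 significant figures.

z = ln(55/32) / ln(11.05/2.678) = 0.5416 / 1.4174 = 0.3821
c = 32 / 2.678^0.3821 = 32 / 1.457 = 21.96
S₃ = 21.96 × 0.02923^0.3821 = 21.96 × 0.2593 ≈ 5.694

5.69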